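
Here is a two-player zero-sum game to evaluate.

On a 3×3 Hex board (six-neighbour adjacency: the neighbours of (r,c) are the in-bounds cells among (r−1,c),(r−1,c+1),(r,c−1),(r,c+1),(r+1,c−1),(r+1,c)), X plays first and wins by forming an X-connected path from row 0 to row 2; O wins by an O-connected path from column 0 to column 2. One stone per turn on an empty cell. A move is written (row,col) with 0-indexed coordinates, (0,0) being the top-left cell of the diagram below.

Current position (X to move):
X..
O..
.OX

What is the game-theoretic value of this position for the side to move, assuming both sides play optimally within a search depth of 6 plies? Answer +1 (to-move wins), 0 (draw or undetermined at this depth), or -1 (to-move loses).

value(X../O../.OX, X) = +1

[X../O../.OX] X move#1: (0,1):-1/XX./O../.OX, (0,2):-1/X.X/O../.OX, (1,1):+1/X../OX./.OX*, (1,2):-1/X../O.X/.OX, (2,0):-1/X../O../XOX
[X../OX./.OX] O move#2: (0,1):-1/XO./OX./.OX*, (0,2):-1/X.O/OX./.OX, (1,2):-1/X../OXO/.OX, (2,0):-1/X../OX./OOX
[XO./OX./.OX] X move#3: (0,2):+1/XOX/OX./.OX*, (1,2):-1/XO./OXX/.OX, (2,0):-1/XO./OX./XOX
[XOX/OX./.OX] O move#4: (1,2):-1/XOX/OXO/.OX*, (2,0):-1/XOX/OX./OOX
[XOX/OXO/.OX] X move#5: (2,0):+1/XOX/OXO/XOX*
[XOX/OXO/XOX] end (terminal -1, O#6); searched X../O../.OX to 6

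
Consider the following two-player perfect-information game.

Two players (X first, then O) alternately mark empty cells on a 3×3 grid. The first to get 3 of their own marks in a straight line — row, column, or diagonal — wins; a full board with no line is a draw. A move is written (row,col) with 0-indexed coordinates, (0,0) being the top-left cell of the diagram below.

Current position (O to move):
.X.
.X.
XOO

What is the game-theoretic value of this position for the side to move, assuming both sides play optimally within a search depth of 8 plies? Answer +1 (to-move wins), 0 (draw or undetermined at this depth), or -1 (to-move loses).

ply 1, O at .X./.X./XOO | (0,0)=-1→OX./.X./XOO; (0,2)=+0→.XO/.X./XOO*; (1,0)=-1→.X./OX./XOO; (1,2)=-1→.X./.XO/XOO
ply 2, X at .XO/.X./XOO | (0,0)=-1→XXO/.X./XOO; (1,0)=-1→.XO/XX./XOO; (1,2)=+0→.XO/.XX/XOO*
ply 3, O at .XO/.XX/XOO | (0,0)=-1→OXO/.XX/XOO; (1,0)=+0→.XO/OXX/XOO*
ply 4, X at .XO/OXX/XOO | (0,0)=+0→XXO/OXX/XOO*
ply 5: XXO/OXX/XOO is terminal +0 (O); from .X./.X./XOO depth 8

value(.X./.X./XOO, O) = 0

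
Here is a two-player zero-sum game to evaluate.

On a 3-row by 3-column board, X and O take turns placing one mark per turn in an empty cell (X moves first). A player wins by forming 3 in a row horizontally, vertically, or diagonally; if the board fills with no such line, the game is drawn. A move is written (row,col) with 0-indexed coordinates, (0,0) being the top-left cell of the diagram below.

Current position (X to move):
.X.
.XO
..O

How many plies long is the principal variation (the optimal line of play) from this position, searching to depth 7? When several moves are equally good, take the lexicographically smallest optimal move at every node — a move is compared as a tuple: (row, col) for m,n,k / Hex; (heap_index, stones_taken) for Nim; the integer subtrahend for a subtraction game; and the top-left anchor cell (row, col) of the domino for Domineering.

PV length from [.X./.XO/..O]: 5 plies

p1 X@[.X./.XO/..O]: (0,0)[XX./.XO/..O]-1 (0,2)[.XX/.XO/..O]+1* (1,0)[.X./XXO/..O]-1 (2,0)[.X./.XO/X.O]-1 (2,1)[.X./.XO/.XO]+1
p2 O@[.XX/.XO/..O]: (0,0)[OXX/.XO/..O]-1* (1,0)[.XX/OXO/..O]-1 (2,0)[.XX/.XO/O.O]-1 (2,1)[.XX/.XO/.OO]-1
p3 X@[OXX/.XO/..O]: (1,0)[OXX/XXO/..O]+1* (2,0)[OXX/.XO/X.O]+1 (2,1)[OXX/.XO/.XO]+1
p4 O@[OXX/XXO/..O]: (2,0)[OXX/XXO/O.O]-1* (2,1)[OXX/XXO/.OO]-1
p5 X@[OXX/XXO/O.O]: (2,1)[OXX/XXO/OXO]+1*
p6 O@[OXX/XXO/OXO] terminal -1; root [.X./.XO/..O] d7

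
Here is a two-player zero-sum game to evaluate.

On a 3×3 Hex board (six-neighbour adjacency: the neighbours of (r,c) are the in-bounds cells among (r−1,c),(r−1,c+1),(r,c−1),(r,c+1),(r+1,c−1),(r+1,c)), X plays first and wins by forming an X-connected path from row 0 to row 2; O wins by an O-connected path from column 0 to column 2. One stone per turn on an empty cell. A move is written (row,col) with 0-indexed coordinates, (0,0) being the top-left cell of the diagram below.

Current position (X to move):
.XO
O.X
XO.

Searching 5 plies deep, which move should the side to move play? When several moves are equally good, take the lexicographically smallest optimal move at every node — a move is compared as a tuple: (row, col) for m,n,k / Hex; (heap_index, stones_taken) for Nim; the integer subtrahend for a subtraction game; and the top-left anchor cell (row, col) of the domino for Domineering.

X's best at [.XO/O.X/XO.]: (1,1)

[.XO/O.X/XO.] X move#1: (0,0):-1/XXO/O.X/XO., (1,1):+1/.XO/OXX/XO.*, (2,2):-1/.XO/O.X/XOX
[.XO/OXX/XO.] end (terminal -1, O#2); searched .XO/O.X/XO. to 5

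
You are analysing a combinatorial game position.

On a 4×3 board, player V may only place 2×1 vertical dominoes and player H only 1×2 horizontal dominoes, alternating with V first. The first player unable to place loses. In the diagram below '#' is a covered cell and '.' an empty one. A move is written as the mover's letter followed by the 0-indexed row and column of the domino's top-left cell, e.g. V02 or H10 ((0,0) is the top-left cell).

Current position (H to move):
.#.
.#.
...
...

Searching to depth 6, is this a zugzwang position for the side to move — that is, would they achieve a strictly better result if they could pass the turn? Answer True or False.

p1 H@[.#./.#./.../...]: H20[.#./.#./##./...]-1* H21[.#./.#./.##/...]-1 H30[.#./.#./.../##.]-1 H31[.#./.#./.../.##]-1
p2 V@[.#./.#./##./...]: V00[##./##./##./...]+1* V02[.##/.##/##./...]+1 V12[.#./.##/###/...]+1 V22[.#./.#./###/..#]+1
p3 H@[##./##./##./...]: H30[##./##./##./##.]-1* H31[##./##./##./.##]-1
p4 V@[##./##./##./##.]: V02[###/###/##./##.]+1* V12[##./###/###/##.]+1 V22[##./##./###/###]+1
p5 H@[###/###/##./##.] terminal -1; root [.#./.#./.../...] d6
pass branch (V moves first from the same position):
  | p1 V@[.#./.#./.../...]: V00[##./##./.../...]+1* V02[.##/.##/.../...]+1 V10[.#./##./#../...]-1 V12[.#./.##/..#/...]-1 V20[.#./.#./#../#..]+1 V21[.#./.#./.#./.#.]+1 V22[.#./.#./..#/..#]+1
  | p2 H@[##./##./.../...]: H20[##./##./##./...]-1* H21[##./##./.##/...]-1 H30[##./##./.../##.]-1 H31[##./##./.../.##]-1
  | p3 V@[##./##./##./...]: V02[###/###/##./...]-1 V12[##./###/###/...]-1 V22[##./##./###/..#]+1*
  | p4 H@[##./##./###/..#]: H30[##./##./###/###]-1*
  | p5 V@[##./##./###/###]: V02[###/###/###/###]+1*
  | p6 H@[###/###/###/###] terminal -1; root [.#./.#./.../...] d6
H moving scores -1; H passing scores -1

zugzwang(.#./.#./.../..., H) = False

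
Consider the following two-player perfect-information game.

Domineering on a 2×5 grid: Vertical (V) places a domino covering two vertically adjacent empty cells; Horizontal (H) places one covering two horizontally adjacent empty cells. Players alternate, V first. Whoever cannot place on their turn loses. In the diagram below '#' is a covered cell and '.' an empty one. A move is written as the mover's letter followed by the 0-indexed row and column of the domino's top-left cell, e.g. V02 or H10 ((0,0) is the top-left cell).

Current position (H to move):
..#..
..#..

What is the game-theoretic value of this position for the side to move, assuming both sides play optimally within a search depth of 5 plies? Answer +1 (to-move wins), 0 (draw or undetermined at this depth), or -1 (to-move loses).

value(..#../..#.., H) = -1

ply 1, H at ..#../..#.. | H00=-1→###../..#..*; H03=-1→..###/..#..; H10=-1→..#../###..; H13=-1→..#../..###
ply 2, V at ###../..#.. | V03=+1→####./..##.*; V04=+1→###.#/..#.#
ply 3, H at ####./..##. | H10=-1→####./####.*
ply 4, V at ####./####. | V04=+1→#####/#####*
ply 5: #####/##### is terminal -1 (H); from ..#../..#.. depth 5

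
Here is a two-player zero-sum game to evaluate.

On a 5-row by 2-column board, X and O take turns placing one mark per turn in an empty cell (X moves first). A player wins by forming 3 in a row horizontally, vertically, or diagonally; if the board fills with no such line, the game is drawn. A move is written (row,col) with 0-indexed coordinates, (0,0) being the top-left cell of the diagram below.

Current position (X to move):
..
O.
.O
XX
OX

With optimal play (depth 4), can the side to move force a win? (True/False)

ply 1, X at ../O./.O/XX/OX | (0,0)=+0→X./O./.O/XX/OX*; (0,1)=+0→.X/O./.O/XX/OX; (1,1)=+0→../OX/.O/XX/OX; (2,0)=+0→../O./XO/XX/OX
ply 2, O at X./O./.O/XX/OX | (0,1)=+0→XO/O./.O/XX/OX*; (1,1)=+0→X./OO/.O/XX/OX; (2,0)=+0→X./O./OO/XX/OX
ply 3, X at XO/O./.O/XX/OX | (1,1)=+0→XO/OX/.O/XX/OX*; (2,0)=-1→XO/O./XO/XX/OX
ply 4, O at XO/OX/.O/XX/OX | (2,0)=+0→XO/OX/OO/XX/OX*
ply 5: XO/OX/OO/XX/OX is terminal +0 (X); from ../O./.O/XX/OX depth 4

X winning at [../O./.O/XX/OX]: False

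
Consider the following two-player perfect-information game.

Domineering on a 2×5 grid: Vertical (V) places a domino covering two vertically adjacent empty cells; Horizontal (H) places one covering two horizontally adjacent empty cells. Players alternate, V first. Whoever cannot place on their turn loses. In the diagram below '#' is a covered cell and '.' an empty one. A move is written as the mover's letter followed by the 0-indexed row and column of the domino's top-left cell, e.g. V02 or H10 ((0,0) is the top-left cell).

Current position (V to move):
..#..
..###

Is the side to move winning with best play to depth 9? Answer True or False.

V winning at [..#../..###]: True

ply 1, V at ..#../..### | V00=+1→#.#../#.###*; V01=+1→.##../.####
ply 2, H at #.#../#.### | H03=-1→#.###/#.###*
ply 3, V at #.###/#.### | V01=+1→#####/#####*
ply 4: #####/##### is terminal -1 (H); from ..#../..### depth 9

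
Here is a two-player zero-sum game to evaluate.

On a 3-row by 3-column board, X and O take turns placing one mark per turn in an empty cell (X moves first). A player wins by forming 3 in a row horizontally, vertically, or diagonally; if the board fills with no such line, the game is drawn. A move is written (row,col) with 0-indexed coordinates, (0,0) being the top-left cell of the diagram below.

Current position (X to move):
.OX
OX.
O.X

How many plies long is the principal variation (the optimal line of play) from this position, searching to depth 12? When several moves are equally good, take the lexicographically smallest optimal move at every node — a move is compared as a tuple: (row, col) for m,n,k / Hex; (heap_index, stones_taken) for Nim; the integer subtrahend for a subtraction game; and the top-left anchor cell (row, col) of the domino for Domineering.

[.OX/OX./O.X] X move#1: (0,0):+1/XOX/OX./O.X*, (1,2):+1/.OX/OXX/O.X, (2,1):-1/.OX/OX./OXX
[XOX/OX./O.X] end (terminal -1, O#2); searched .OX/OX./O.X to 12

PV length from [.OX/OX./O.X]: 1 ply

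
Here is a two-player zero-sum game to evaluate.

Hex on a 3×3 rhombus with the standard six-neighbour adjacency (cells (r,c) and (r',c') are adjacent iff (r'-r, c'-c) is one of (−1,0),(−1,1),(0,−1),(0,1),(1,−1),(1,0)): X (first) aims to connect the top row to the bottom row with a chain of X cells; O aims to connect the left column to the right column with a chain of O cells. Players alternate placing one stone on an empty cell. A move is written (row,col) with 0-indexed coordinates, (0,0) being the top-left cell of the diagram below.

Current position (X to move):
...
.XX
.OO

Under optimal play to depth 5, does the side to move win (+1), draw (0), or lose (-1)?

p1 X@[.../.XX/.OO]: (0,0)[X../.XX/.OO]-1 (0,1)[.X./.XX/.OO]-1 (0,2)[..X/.XX/.OO]-1 (1,0)[.../XXX/.OO]-1 (2,0)[.../.XX/XOO]+1*
p2 O@[.../.XX/XOO]: (0,0)[O../.XX/XOO]-1* (0,1)[.O./.XX/XOO]-1 (0,2)[..O/.XX/XOO]-1 (1,0)[.../OXX/XOO]-1
p3 X@[O../.XX/XOO]: (0,1)[OX./.XX/XOO]+1* (0,2)[O.X/.XX/XOO]+1 (1,0)[O../XXX/XOO]+1
p4 O@[OX./.XX/XOO] terminal -1; root [.../.XX/.OO] d5

value(.../.XX/.OO, X) = +1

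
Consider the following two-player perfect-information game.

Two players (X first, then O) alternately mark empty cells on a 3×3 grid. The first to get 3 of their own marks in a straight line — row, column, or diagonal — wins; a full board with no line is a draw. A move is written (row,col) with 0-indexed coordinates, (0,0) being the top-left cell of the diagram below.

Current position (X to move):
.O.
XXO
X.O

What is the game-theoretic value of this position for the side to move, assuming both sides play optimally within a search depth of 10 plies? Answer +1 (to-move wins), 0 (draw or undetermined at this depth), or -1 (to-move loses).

value(.O./XXO/X.O, X) = +1

p1 X@[.O./XXO/X.O]: (0,0)[XO./XXO/X.O]+1* (0,2)[.OX/XXO/X.O]+1 (2,1)[.O./XXO/XXO]-1
p2 O@[XO./XXO/X.O] terminal -1; root [.O./XXO/X.O] d10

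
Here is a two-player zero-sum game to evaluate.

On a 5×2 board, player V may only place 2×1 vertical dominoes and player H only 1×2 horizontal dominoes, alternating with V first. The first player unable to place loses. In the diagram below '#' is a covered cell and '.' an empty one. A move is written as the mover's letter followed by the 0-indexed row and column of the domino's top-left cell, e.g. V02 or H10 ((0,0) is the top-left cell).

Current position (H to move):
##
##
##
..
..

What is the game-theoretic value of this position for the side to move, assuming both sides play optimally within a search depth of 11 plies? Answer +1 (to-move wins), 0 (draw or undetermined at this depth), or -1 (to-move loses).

p1 H@[##/##/##/../..]: H30[##/##/##/##/..]+1* H40[##/##/##/../##]+1
p2 V@[##/##/##/##/..] terminal -1; root [##/##/##/../..] d11

value(##/##/##/../.., H) = +1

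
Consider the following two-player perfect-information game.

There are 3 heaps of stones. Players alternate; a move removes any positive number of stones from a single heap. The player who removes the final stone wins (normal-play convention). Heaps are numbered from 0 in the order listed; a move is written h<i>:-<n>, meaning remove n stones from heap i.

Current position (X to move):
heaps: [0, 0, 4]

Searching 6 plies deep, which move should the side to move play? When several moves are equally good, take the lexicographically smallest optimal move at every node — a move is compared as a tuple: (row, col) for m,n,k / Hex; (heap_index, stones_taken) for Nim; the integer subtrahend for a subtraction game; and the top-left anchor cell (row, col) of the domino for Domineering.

X's best at [(0,0,4)]: h2:-4

p1 X@[(0,0,4)]: h2:-1[(0,0,3)]-1 h2:-2[(0,0,2)]-1 h2:-3[(0,0,1)]-1 h2:-4[(0,0,0)]+1*
p2 O@[(0,0,0)] terminal -1; root [(0,0,4)] d6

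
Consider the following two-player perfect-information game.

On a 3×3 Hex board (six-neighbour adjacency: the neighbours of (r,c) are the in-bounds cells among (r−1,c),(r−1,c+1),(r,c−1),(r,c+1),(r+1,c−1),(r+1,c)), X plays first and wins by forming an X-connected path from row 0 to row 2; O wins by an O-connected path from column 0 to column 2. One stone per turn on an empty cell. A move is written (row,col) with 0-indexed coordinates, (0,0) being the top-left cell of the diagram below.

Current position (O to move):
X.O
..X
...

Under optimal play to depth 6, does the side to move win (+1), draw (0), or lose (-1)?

[X.O/..X/...] O move#1: (0,1):-1/XOO/..X/..., (1,0):+1/X.O/O.X/...*, (1,1):+1/X.O/.OX/..., (2,0):-1/X.O/..X/O.., (2,1):-1/X.O/..X/.O., (2,2):-1/X.O/..X/..O
[X.O/O.X/...] X move#2: (0,1):-1/XXO/O.X/...*, (1,1):-1/X.O/OXX/..., (2,0):-1/X.O/O.X/X.., (2,1):-1/X.O/O.X/.X., (2,2):-1/X.O/O.X/..X
[XXO/O.X/...] O move#3: (1,1):+1/XXO/OOX/...*, (2,0):-1/XXO/O.X/O.., (2,1):-1/XXO/O.X/.O., (2,2):-1/XXO/O.X/..O
[XXO/OOX/...] end (terminal -1, X#4); searched X.O/..X/... to 6

value(X.O/..X/..., O) = +1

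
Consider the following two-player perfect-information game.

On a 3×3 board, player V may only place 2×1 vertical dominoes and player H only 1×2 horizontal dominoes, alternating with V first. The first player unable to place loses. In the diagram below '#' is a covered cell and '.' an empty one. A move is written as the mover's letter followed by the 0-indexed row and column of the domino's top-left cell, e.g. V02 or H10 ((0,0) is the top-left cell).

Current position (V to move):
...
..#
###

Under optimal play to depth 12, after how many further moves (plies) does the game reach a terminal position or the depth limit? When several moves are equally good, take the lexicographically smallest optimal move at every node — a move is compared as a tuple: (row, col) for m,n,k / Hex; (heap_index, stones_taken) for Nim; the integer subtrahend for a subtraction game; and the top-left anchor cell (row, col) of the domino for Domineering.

PV length from [.../..#/###]: 1 ply

[.../..#/###] V move#1: V00:-1/#../#.#/###, V01:+1/.#./.##/###*
[.#./.##/###] end (terminal -1, H#2); searched .../..#/### to 12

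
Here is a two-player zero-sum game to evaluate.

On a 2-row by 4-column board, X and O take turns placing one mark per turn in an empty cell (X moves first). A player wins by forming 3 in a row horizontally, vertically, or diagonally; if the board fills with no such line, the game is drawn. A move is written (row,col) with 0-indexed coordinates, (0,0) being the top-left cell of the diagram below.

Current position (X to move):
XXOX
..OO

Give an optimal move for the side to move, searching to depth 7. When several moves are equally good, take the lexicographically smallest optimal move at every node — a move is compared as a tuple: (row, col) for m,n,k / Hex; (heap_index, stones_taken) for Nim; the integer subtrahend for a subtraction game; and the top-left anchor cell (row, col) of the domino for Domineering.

X's best at [XXOX/..OO]: (1,1)

p1 X@[XXOX/..OO]: (1,0)[XXOX/X.OO]-1 (1,1)[XXOX/.XOO]+0*
p2 O@[XXOX/.XOO]: (1,0)[XXOX/OXOO]+0*
p3 X@[XXOX/OXOO] terminal +0; root [XXOX/..OO] d7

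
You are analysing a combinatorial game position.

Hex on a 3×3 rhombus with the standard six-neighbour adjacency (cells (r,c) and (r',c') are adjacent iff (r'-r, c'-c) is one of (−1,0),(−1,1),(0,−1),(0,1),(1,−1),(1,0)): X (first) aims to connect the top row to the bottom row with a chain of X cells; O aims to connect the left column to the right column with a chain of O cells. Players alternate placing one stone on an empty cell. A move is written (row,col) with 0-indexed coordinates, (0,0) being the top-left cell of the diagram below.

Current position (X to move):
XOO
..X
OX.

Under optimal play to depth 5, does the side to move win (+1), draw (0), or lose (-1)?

[XOO/..X/OX.] X move#1: (1,0):-1/XOO/X.X/OX.*, (1,1):-1/XOO/.XX/OX., (2,2):-1/XOO/..X/OXX
[XOO/X.X/OX.] O move#2: (1,1):+1/XOO/XOX/OX.*, (2,2):-1/XOO/X.X/OXO
[XOO/XOX/OX.] end (terminal -1, X#3); searched XOO/..X/OX. to 5

value(XOO/..X/OX., X) = -1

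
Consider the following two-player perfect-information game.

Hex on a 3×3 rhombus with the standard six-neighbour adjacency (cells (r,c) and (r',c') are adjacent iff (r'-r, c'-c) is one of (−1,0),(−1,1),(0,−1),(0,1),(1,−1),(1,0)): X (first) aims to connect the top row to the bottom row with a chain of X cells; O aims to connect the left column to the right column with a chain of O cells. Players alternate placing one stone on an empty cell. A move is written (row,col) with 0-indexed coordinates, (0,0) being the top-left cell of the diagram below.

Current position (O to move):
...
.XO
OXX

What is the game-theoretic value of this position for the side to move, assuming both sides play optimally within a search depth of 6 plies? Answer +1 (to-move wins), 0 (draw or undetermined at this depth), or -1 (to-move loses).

ply 1, O at .../.XO/OXX | (0,0)=-1→O../.XO/OXX*; (0,1)=-1→.O./.XO/OXX; (0,2)=-1→..O/.XO/OXX; (1,0)=-1→.../OXO/OXX
ply 2, X at O../.XO/OXX | (0,1)=+1→OX./.XO/OXX*; (0,2)=+1→O.X/.XO/OXX; (1,0)=+1→O../XXO/OXX
ply 3: OX./.XO/OXX is terminal -1 (O); from .../.XO/OXX depth 6

value(.../.XO/OXX, O) = -1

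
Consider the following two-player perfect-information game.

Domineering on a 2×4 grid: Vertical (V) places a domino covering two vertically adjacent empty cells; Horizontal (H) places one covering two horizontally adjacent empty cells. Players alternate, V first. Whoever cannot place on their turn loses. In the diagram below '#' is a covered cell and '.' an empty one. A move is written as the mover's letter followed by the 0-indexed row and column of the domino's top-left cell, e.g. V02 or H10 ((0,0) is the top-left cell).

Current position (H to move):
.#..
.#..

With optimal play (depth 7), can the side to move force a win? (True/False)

[.#../.#..] H move#1: H02:+1/.###/.#..*, H12:+1/.#../.###
[.###/.#..] V move#2: V00:-1/####/##..*
[####/##..] H move#3: H12:+1/####/####*
[####/####] end (terminal -1, V#4); searched .#../.#.. to 7

H winning at [.#../.#..]: True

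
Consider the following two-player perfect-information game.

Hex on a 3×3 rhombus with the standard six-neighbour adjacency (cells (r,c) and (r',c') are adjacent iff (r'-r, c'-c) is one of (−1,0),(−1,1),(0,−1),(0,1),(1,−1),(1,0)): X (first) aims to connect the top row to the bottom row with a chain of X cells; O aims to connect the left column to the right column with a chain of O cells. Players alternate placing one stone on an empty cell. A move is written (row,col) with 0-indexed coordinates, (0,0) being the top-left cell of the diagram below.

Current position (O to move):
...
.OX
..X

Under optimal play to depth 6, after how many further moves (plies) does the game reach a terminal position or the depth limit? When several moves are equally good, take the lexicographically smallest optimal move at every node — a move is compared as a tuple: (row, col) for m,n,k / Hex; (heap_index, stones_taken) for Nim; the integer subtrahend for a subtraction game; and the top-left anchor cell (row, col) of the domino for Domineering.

p1 O@[.../.OX/..X]: (0,0)[O../.OX/..X]-1 (0,1)[.O./.OX/..X]-1 (0,2)[..O/.OX/..X]+1* (1,0)[.../OOX/..X]-1 (2,0)[.../.OX/O.X]-1 (2,1)[.../.OX/.OX]-1
p2 X@[..O/.OX/..X]: (0,0)[X.O/.OX/..X]-1* (0,1)[.XO/.OX/..X]-1 (1,0)[..O/XOX/..X]-1 (2,0)[..O/.OX/X.X]-1 (2,1)[..O/.OX/.XX]-1
p3 O@[X.O/.OX/..X]: (0,1)[XOO/.OX/..X]+1* (1,0)[X.O/OOX/..X]+1 (2,0)[X.O/.OX/O.X]+1 (2,1)[X.O/.OX/.OX]+1
p4 X@[XOO/.OX/..X]: (1,0)[XOO/XOX/..X]-1* (2,0)[XOO/.OX/X.X]-1 (2,1)[XOO/.OX/.XX]-1
p5 O@[XOO/XOX/..X]: (2,0)[XOO/XOX/O.X]+1* (2,1)[XOO/XOX/.OX]-1
p6 X@[XOO/XOX/O.X] terminal -1; root [.../.OX/..X] d6

PV length from [.../.OX/..X]: 5 plies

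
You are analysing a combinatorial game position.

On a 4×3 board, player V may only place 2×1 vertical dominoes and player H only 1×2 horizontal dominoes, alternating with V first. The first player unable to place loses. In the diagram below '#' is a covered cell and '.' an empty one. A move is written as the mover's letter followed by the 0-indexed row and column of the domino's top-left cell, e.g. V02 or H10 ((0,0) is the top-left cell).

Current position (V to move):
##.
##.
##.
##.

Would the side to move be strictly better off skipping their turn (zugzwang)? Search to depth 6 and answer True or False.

p1 V@[##./##./##./##.]: V02[###/###/##./##.]+1* V12[##./###/###/##.]+1 V22[##./##./###/###]+1
p2 H@[###/###/##./##.] terminal -1; root [##./##./##./##.] d6
pass branch (H moves first from the same position):
  | p1 H@[##./##./##./##.] terminal -1; root [##./##./##./##.] d6
V moving scores +1; V passing scores +1

zugzwang(##./##./##./##., V) = False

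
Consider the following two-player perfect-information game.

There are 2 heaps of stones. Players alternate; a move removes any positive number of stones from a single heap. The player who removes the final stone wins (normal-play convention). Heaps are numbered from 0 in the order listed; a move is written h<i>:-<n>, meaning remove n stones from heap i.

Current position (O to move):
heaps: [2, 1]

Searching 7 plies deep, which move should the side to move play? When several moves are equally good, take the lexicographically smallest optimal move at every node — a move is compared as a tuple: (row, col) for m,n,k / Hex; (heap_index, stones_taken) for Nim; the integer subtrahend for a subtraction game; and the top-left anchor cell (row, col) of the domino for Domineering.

ply 1, O at (2,1) | h0:-1=+1→(1,1)*; h0:-2=-1→(0,1); h1:-1=-1→(2,0)
ply 2, X at (1,1) | h0:-1=-1→(0,1)*; h1:-1=-1→(1,0)
ply 3, O at (0,1) | h1:-1=+1→(0,0)*
ply 4: (0,0) is terminal -1 (X); from (2,1) depth 7

O's best at [(2,1)]: h0:-1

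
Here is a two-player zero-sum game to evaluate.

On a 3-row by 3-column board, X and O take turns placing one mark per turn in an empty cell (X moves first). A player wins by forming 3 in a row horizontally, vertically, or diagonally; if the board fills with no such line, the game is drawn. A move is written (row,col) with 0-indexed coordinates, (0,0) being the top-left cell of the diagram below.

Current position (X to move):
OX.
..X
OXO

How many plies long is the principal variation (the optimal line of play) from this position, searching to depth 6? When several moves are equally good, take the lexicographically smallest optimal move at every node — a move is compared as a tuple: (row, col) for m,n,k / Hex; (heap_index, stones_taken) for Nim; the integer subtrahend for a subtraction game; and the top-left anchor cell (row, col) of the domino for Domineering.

ply 1, X at OX./..X/OXO | (0,2)=-1→OXX/..X/OXO; (1,0)=-1→OX./X.X/OXO; (1,1)=+1→OX./.XX/OXO*
ply 2: OX./.XX/OXO is terminal -1 (O); from OX./..X/OXO depth 6

PV length from [OX./..X/OXO]: 1 ply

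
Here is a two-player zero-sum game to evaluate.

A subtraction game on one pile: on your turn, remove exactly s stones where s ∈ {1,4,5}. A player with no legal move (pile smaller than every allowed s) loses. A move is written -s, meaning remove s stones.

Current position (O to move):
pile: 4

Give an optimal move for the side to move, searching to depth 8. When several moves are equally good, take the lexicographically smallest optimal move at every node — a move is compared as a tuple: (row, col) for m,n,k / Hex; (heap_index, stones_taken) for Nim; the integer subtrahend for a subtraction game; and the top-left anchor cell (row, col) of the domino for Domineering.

p1 O@[4]: -1[3]-1 -4[0]+1*
p2 X@[0] terminal -1; root [4] d8

O's best at [4]: -4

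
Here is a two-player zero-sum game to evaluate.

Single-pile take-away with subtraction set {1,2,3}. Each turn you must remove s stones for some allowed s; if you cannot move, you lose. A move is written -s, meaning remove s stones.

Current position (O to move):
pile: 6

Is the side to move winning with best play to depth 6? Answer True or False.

O winning at [6]: True

ply 1, O at 6 | -1=-1→5; -2=+1→4*; -3=-1→3
ply 2, X at 4 | -1=-1→3*; -2=-1→2; -3=-1→1
ply 3, O at 3 | -1=-1→2; -2=-1→1; -3=+1→0*
ply 4: 0 is terminal -1 (X); from 6 depth 6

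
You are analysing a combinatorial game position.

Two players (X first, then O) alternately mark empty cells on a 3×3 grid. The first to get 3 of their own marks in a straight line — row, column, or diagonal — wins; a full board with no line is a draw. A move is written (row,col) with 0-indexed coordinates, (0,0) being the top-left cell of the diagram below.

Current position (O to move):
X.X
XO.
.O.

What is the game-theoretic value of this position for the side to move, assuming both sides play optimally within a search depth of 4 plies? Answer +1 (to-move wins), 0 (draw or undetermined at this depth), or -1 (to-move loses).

value(X.X/XO./.O., O) = +1

ply 1, O at X.X/XO./.O. | (0,1)=+1→XOX/XO./.O.*; (1,2)=-1→X.X/XOO/.O.; (2,0)=-1→X.X/XO./OO.; (2,2)=-1→X.X/XO./.OO
ply 2: XOX/XO./.O. is terminal -1 (X); from X.X/XO./.O. depth 4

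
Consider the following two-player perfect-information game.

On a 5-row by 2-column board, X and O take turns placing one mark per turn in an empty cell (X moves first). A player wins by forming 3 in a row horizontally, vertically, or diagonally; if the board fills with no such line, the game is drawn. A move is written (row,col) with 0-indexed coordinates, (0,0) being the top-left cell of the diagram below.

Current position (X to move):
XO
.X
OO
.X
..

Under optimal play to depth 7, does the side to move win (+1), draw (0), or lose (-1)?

value(XO/.X/OO/.X/.., X) = 0

[XO/.X/OO/.X/..] X move#1: (1,0):+0/XO/XX/OO/.X/..*, (3,0):+0/XO/.X/OO/XX/.., (4,0):+0/XO/.X/OO/.X/X., (4,1):-1/XO/.X/OO/.X/.X
[XO/XX/OO/.X/..] O move#2: (3,0):+0/XO/XX/OO/OX/..*, (4,0):+0/XO/XX/OO/.X/O., (4,1):+0/XO/XX/OO/.X/.O
[XO/XX/OO/OX/..] X move#3: (4,0):+0/XO/XX/OO/OX/X.*, (4,1):-1/XO/XX/OO/OX/.X
[XO/XX/OO/OX/X.] O move#4: (4,1):+0/XO/XX/OO/OX/XO*
[XO/XX/OO/OX/XO] end (terminal +0, X#5); searched XO/.X/OO/.X/.. to 7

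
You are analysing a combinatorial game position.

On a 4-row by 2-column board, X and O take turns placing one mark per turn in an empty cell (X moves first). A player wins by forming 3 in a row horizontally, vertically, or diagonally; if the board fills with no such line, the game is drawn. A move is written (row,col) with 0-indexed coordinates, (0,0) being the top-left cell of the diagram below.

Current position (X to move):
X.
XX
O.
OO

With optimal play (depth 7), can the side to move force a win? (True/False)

X winning at [X./XX/O./OO]: False

ply 1, X at X./XX/O./OO | (0,1)=+0→XX/XX/O./OO*; (2,1)=+0→X./XX/OX/OO
ply 2, O at XX/XX/O./OO | (2,1)=+0→XX/XX/OO/OO*
ply 3: XX/XX/OO/OO is terminal +0 (X); from X./XX/O./OO depth 7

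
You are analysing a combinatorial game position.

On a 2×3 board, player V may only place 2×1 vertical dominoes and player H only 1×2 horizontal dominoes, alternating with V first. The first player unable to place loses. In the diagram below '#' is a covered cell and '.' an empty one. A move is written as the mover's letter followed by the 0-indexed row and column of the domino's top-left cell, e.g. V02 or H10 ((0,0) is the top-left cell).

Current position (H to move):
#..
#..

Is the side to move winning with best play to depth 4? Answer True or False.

p1 H@[#../#..]: H01[###/#..]+1* H11[#../###]+1
p2 V@[###/#..] terminal -1; root [#../#..] d4

H winning at [#../#..]: True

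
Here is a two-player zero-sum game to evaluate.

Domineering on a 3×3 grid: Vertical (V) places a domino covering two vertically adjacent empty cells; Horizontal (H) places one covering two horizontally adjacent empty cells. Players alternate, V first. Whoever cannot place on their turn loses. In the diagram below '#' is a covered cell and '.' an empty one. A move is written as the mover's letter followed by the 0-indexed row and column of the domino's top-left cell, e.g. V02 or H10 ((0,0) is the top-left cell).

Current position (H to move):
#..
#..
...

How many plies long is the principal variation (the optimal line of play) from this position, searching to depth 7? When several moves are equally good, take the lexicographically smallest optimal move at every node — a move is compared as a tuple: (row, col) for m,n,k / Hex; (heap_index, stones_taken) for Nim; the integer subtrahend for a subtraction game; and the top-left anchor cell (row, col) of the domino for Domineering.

[#../#../...] H move#1: H01:-1/###/#../..., H11:+1/#../###/...*, H20:-1/#../#../##., H21:-1/#../#../.##
[#../###/...] end (terminal -1, V#2); searched #../#../... to 7

PV length from [#../#../...]: 1 ply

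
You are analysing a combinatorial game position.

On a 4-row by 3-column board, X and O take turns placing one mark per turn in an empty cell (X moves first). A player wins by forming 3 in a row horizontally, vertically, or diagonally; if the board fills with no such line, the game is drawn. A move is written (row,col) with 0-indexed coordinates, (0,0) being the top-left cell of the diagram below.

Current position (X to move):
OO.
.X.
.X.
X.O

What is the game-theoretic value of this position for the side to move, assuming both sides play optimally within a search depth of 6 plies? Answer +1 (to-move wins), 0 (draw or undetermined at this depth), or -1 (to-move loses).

value(OO./.X./.X./X.O, X) = +1

p1 X@[OO./.X./.X./X.O]: (0,2)[OOX/.X./.X./X.O]+1* (1,0)[OO./XX./.X./X.O]-1 (1,2)[OO./.XX/.X./X.O]+1 (2,0)[OO./.X./XX./X.O]-1 (2,2)[OO./.X./.XX/X.O]-1 (3,1)[OO./.X./.X./XXO]+1
p2 O@[OOX/.X./.X./X.O]: (1,0)[OOX/OX./.X./X.O]-1* (1,2)[OOX/.XO/.X./X.O]-1 (2,0)[OOX/.X./OX./X.O]-1 (2,2)[OOX/.X./.XO/X.O]-1 (3,1)[OOX/.X./.X./XOO]-1
p3 X@[OOX/OX./.X./X.O]: (1,2)[OOX/OXX/.X./X.O]+1* (2,0)[OOX/OX./XX./X.O]+1 (2,2)[OOX/OX./.XX/X.O]-1 (3,1)[OOX/OX./.X./XXO]+1
p4 O@[OOX/OXX/.X./X.O] terminal -1; root [OO./.X./.X./X.O] d6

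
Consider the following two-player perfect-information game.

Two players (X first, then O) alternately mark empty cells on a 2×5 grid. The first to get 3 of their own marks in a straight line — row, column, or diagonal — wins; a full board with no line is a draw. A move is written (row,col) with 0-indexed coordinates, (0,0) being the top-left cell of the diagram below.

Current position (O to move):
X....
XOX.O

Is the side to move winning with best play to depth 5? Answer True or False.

O winning at [X..../XOX.O]: False

ply 1, O at X..../XOX.O | (0,1)=+0→XO.../XOX.O*; (0,2)=+0→X.O../XOX.O; (0,3)=+0→X..O./XOX.O; (0,4)=+0→X...O/XOX.O; (1,3)=+0→X..../XOXOO
ply 2, X at XO.../XOX.O | (0,2)=+0→XOX../XOX.O*; (0,3)=+0→XO.X./XOX.O; (0,4)=+0→XO..X/XOX.O; (1,3)=+0→XO.../XOXXO
ply 3, O at XOX../XOX.O | (0,3)=+0→XOXO./XOX.O*; (0,4)=+0→XOX.O/XOX.O; (1,3)=+0→XOX../XOXOO
ply 4, X at XOXO./XOX.O | (0,4)=+0→XOXOX/XOX.O*; (1,3)=+0→XOXO./XOXXO
ply 5, O at XOXOX/XOX.O | (1,3)=+0→XOXOX/XOXOO*
ply 6: XOXOX/XOXOO is terminal +0 (X); from X..../XOX.O depth 5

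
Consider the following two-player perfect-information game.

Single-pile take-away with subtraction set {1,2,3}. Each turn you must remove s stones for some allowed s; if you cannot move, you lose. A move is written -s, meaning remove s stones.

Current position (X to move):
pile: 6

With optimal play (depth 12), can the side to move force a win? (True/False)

X winning at [6]: True

p1 X@[6]: -1[5]-1 -2[4]+1* -3[3]-1
p2 O@[4]: -1[3]-1* -2[2]-1 -3[1]-1
p3 X@[3]: -1[2]-1 -2[1]-1 -3[0]+1*
p4 O@[0] terminal -1; root [6] d12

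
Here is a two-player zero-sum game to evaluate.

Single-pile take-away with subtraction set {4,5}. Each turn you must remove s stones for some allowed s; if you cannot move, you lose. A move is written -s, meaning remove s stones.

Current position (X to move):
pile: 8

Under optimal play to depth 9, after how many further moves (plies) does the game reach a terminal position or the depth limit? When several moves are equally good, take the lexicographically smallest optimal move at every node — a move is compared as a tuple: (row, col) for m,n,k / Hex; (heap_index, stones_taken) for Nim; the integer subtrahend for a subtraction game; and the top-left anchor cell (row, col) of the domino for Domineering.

ply 1, X at 8 | -4=-1→4; -5=+1→3*
ply 2: 3 is terminal -1 (O); from 8 depth 9

PV length from [8]: 1 ply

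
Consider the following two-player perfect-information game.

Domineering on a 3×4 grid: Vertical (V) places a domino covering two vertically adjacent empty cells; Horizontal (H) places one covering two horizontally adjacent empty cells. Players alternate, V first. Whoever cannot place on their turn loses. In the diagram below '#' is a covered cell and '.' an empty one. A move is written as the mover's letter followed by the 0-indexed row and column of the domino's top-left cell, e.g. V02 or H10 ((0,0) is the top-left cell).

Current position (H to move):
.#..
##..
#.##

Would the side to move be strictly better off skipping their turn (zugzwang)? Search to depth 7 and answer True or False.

zugzwang(.#../##../#.##, H) = False

[.#../##../#.##] H move#1: H02:+1/.###/##../#.##*, H12:+1/.#../####/#.##
[.###/##../#.##] end (terminal -1, V#2); searched .#../##../#.## to 7
pass branch (V moves first from the same position):
  | [.#../##../#.##] V move#1: V02:+1/.##./###./#.##*, V03:+1/.#.#/##.#/#.##
  | [.##./###./#.##] end (terminal -1, H#2); searched .#../##../#.## to 7
H moving scores +1; H passing scores -1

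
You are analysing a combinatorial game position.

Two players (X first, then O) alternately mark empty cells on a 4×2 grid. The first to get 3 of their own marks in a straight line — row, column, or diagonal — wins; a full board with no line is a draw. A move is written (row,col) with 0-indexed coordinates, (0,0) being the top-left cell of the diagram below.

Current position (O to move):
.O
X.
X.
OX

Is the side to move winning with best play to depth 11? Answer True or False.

O winning at [.O/X./X./OX]: False

p1 O@[.O/X./X./OX]: (0,0)[OO/X./X./OX]+0* (1,1)[.O/XO/X./OX]-1 (2,1)[.O/X./XO/OX]-1
p2 X@[OO/X./X./OX]: (1,1)[OO/XX/X./OX]+0* (2,1)[OO/X./XX/OX]+0
p3 O@[OO/XX/X./OX]: (2,1)[OO/XX/XO/OX]+0*
p4 X@[OO/XX/XO/OX] terminal +0; root [.O/X./X./OX] d11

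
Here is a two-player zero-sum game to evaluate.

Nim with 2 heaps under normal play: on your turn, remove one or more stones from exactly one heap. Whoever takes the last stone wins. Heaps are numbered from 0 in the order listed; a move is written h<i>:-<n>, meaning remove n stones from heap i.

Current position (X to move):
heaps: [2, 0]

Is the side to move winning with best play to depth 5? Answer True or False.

X winning at [(2,0)]: True

ply 1, X at (2,0) | h0:-1=-1→(1,0); h0:-2=+1→(0,0)*
ply 2: (0,0) is terminal -1 (O); from (2,0) depth 5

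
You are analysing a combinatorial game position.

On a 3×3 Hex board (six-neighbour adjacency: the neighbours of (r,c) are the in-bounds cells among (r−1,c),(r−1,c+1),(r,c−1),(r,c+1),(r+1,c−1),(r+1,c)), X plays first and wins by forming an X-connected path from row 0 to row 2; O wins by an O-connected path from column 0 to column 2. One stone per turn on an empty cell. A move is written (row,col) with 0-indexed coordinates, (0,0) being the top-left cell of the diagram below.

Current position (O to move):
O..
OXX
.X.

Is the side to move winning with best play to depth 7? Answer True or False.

[O../OXX/.X.] O move#1: (0,1):-1/OO./OXX/.X.*, (0,2):-1/O.O/OXX/.X., (2,0):-1/O../OXX/OX., (2,2):-1/O../OXX/.XO
[OO./OXX/.X.] X move#2: (0,2):+1/OOX/OXX/.X.*, (2,0):-1/OO./OXX/XX., (2,2):-1/OO./OXX/.XX
[OOX/OXX/.X.] end (terminal -1, O#3); searched O../OXX/.X. to 7

O winning at [O../OXX/.X.]: False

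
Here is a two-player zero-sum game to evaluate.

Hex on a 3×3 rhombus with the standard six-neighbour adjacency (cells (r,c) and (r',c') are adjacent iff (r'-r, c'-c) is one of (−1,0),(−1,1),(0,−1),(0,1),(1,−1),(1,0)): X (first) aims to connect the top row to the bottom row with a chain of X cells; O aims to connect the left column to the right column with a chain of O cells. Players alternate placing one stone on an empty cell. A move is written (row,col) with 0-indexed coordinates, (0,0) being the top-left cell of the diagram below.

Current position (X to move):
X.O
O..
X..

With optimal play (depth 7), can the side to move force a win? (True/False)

p1 X@[X.O/O../X..]: (0,1)[XXO/O../X..]-1* (1,1)[X.O/OX./X..]-1 (1,2)[X.O/O.X/X..]-1 (2,1)[X.O/O../XX.]-1 (2,2)[X.O/O../X.X]-1
p2 O@[XXO/O../X..]: (1,1)[XXO/OO./X..]+1* (1,2)[XXO/O.O/X..]-1 (2,1)[XXO/O../XO.]-1 (2,2)[XXO/O../X.O]-1
p3 X@[XXO/OO./X..] terminal -1; root [X.O/O../X..] d7

X winning at [X.O/O../X..]: False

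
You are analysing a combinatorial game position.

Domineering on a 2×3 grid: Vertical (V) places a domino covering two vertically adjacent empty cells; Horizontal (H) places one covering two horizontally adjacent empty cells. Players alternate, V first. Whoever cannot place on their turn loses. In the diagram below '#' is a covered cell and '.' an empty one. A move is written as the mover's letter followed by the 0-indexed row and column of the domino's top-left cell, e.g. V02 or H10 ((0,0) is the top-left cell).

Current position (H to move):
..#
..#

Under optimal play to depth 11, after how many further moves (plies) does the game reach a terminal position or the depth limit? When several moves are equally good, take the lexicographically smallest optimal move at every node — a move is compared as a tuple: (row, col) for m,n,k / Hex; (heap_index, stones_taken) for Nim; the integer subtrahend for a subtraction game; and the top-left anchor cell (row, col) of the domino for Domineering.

ply 1, H at ..#/..# | H00=+1→###/..#*; H10=+1→..#/###
ply 2: ###/..# is terminal -1 (V); from ..#/..# depth 11

PV length from [..#/..#]: 1 ply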